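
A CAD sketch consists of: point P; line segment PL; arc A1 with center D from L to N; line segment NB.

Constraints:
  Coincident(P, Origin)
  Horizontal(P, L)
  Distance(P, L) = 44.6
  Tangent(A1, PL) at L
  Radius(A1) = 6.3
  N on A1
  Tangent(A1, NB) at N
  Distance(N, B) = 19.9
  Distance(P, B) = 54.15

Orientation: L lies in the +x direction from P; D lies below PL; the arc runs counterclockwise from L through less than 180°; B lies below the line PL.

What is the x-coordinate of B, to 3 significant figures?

46.9

Checks: |DN| = 6.300 ✓; ∠(DN, NB) = 90.00° ✓; |NB| = 19.90 ✓; |PB| = 54.15 ✓.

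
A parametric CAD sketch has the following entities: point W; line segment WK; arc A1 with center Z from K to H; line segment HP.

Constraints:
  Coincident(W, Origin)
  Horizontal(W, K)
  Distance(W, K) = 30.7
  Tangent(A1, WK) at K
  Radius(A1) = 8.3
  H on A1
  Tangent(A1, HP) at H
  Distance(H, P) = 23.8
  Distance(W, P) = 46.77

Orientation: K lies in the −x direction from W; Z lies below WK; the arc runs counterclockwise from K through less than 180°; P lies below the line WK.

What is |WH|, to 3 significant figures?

40.1

W is at the origin; WK is horizontal with |WK| = 30.7 and K on the −x side, so K = (-30.7, 0.00). A1 meets WK tangentially, so ZK is at right angles to WK, so Z = K + (0, -8.3) = (-30.7, -8.30). Since ZH ⟂ HP (tangency), |ZP| = √(8.3² + 23.8²) = 25.2 regardless of where H sits on A1. So P lies on both circle(W, 46.77) and circle(Z, 25.2); the below-WK intersection is P = (-32.7, -33.4). H is the foot of the tangent from P: H = (-38.7, -10.4).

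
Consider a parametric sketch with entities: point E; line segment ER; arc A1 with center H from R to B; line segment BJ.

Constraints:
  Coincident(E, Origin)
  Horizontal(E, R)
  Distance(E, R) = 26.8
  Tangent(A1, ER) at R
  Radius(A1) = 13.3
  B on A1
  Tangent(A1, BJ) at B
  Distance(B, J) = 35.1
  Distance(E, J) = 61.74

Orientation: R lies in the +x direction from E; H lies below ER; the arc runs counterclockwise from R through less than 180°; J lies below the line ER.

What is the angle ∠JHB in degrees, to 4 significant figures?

69.25°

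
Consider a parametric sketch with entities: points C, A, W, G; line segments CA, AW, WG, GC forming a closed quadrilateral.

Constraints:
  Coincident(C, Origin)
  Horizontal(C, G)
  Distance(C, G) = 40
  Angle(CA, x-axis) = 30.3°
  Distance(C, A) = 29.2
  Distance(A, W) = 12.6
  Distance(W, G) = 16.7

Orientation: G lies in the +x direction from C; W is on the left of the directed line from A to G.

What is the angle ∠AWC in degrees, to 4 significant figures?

15.46°

C is at the origin; C and G share the same y with |CG| = 40.0 and G in +x, so G = (40.0, 0). CA runs at 30.3° with |CA| = 29.2, so A = (25.21, 14.73). W is determined by |AW| = 12.6 and |WG| = 16.7 together: it lies at the intersection of circle(A, 12.6) and circle(G, 16.7). With |AG| = 20.87, the foot of the radical line on AG is 7.560 from A and the perpendicular offset is √(12.6² − 7.560²) = 10.08. Taking the left-of-AG solution: W = (37.68, 16.54).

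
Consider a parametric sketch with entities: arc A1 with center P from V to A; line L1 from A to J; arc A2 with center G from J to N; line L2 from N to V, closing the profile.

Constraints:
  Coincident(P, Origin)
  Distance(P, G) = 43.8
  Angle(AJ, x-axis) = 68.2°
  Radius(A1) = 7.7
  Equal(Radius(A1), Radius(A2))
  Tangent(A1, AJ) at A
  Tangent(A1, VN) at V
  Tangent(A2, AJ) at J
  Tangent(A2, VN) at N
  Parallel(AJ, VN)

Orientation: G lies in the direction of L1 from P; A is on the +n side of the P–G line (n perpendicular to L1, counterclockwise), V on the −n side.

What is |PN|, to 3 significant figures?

44.5

The slot axis is L1's direction at 68.2°, so u = (cos 68.2°, sin 68.2°) = (0.371, 0.928) and n = (−sin 68.2°, cos 68.2°) = (-0.928, 0.371). P is at the origin and G lies 43.8 along u from P, so G = 43.8·u = (16.3, 40.7). Tangency of A1 to both parallel lines with radius 7.7 puts A and V at P ± 7.7·n: A = (-7.15, 2.86), V = (7.15, -2.86). Equal radii place J and N the same way about G: J = G + 7.7·n = (9.12, 43.5), N = G − 7.7·n = (23.4, 37.8). Then |PN| = |N − P| = 44.5.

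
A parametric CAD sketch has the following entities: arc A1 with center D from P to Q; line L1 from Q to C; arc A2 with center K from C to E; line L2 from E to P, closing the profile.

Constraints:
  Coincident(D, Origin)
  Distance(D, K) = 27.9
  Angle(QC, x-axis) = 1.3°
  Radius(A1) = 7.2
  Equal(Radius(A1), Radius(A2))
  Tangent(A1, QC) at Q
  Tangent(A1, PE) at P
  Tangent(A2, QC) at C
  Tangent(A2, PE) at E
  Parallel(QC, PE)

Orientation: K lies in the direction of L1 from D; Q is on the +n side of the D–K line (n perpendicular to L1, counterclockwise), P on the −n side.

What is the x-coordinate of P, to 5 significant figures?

0.16335

D is at the origin and K lies 27.9 along u from D, so K = 27.9·u = (27.893, 0.63298). Tangency of A1 to both parallel lines with radius 7.2 puts Q and P at D ± 7.2·n: Q = (-0.16335, 7.1981), P = (0.16335, -7.1981). So P.x = 0.16335.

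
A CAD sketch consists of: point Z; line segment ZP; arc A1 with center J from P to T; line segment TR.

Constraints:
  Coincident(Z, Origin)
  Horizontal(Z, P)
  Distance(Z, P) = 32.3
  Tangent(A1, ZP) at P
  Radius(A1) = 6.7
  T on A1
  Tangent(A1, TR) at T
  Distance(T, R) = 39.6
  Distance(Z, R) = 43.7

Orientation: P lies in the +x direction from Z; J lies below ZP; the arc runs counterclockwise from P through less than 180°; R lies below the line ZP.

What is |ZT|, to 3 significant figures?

26.4

Z is at the origin; Z and P share the same y with |ZP| = 32.3 and P on the +x side, so P = (32.3, 0.00). A1 meets ZP tangentially, so JP is at right angles to ZP, so J = P + (0, -6.7) = (32.3, -6.70). Since JT ⟂ TR (tangency), |JR| = √(6.7² + 39.6²) = 40.2 regardless of where T sits on A1. So R lies on both circle(Z, 43.7) and circle(J, 40.2); the below-ZP intersection is R = (12.8, -41.8). T is the foot of the tangent from R: T = (26.0, -4.46).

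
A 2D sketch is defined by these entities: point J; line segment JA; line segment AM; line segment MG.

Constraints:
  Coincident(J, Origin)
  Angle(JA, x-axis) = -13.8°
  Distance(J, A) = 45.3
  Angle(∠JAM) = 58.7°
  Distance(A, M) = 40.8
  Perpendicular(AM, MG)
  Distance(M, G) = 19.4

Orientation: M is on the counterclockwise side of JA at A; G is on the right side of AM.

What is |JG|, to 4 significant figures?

60.62

J is at the origin; JA runs at -13.8° with length 45.3, so A = 45.3·(cos -13.8°, sin -13.8°) = (43.99, -10.81). ∠JAM = 58.7°, so AM runs at -13.8° + (180° − 58.7°) = 107.5° from the x-axis; with |AM| = 40.8, M = A + 40.8·(cos 107.5°, sin 107.5°) = (31.72, 28.11). AM ⟂ MG; with |MG| = 19.4 on the right of AM, G = M + 19.4·(0.9537, 0.3007) = (50.23, 33.94). Then |JG| = |G − J| = 60.62.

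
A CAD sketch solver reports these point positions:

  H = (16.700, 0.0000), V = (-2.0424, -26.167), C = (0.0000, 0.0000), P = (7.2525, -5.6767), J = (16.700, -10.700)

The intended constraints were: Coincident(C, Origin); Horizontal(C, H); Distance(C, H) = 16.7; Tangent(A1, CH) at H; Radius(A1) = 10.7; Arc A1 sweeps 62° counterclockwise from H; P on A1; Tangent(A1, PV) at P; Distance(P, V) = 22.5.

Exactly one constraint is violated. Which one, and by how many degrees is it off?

Tangent(A1, PV) at P — off by 3.60°.

C = (0.00, 0.00) ✓; C.y = 0.00, H.y = 0.00 ✓; |CH| = 16.70 ✓; ∠(JH, HC) = 90.00° ✓; |JH| = 10.70 ✓; bearing(J→P) − bearing(J→H) = 62.00° ✓; |JP| = 10.70 ✓; ∠(JP, PV) = 86.40° ✗; |PV| = 22.50 ✓.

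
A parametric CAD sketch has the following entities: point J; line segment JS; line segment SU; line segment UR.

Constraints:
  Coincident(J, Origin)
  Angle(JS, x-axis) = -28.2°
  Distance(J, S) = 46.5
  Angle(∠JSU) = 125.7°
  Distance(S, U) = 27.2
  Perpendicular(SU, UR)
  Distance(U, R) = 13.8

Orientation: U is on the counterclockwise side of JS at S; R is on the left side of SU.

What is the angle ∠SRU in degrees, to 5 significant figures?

63.099°

J is at the origin; JS runs at -28.2° with length 46.5, so S = 46.5·(cos -28.2°, sin -28.2°) = (40.981, -21.974). ∠JSU = 125.7°, so SU runs at -28.2° + (180° − 125.7°) = 26.100° from the x-axis; with |SU| = 27.2, U = S + 27.2·(cos 26.100°, sin 26.100°) = (65.407, -10.007). SU ⟂ UR; with |UR| = 13.8 on the left of SU, R = U + 13.8·(-0.43994, 0.89803) = (59.336, 2.3855). Then cos ∠SRU = RS·RU / (|RS||RU|), giving 63.099°.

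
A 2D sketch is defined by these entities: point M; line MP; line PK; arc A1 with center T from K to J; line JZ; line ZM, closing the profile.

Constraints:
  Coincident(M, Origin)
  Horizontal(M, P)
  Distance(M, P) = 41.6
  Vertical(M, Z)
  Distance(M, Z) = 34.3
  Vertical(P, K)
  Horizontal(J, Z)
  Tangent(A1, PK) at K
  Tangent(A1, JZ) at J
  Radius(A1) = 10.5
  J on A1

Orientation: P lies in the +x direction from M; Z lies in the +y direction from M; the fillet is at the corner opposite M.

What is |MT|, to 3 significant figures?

39.2

M is at the origin; MP is horizontal with |MP| = 41.6 and P on the +x side, so P = (41.6, 0.00). M and Z share the same x with |MZ| = 34.3 and Z on the +y side, so Z = (0.00, 34.3). The virtual corner opposite M is at (41.6, 34.3). A1 meets PK tangentially, so TK is at right angles to PK and since A1 is tangent to JZ there, TJ ⟂ JZ, with radius 10.5, so the center T sits 10.5 in from both sides at T = (31.1, 23.8). Then |MT| = |T − M| = 39.2.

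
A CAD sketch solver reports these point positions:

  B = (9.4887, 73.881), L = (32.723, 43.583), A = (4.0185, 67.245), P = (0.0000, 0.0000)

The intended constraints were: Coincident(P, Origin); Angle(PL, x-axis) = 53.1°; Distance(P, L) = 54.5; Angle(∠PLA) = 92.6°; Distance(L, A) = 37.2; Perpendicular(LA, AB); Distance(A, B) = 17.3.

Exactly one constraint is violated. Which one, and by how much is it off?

Distance(A, B) = 17.3 — off by 8.70.

P = (0.00, 0.00) ✓; PL at 53.10° ✓; |PL| = 54.50 ✓; ∠PLA = 92.60° ✓; |LA| = 37.20 ✓; ∠(LA, AB) = 90.00° ✓; |AB| = 8.600 ✗.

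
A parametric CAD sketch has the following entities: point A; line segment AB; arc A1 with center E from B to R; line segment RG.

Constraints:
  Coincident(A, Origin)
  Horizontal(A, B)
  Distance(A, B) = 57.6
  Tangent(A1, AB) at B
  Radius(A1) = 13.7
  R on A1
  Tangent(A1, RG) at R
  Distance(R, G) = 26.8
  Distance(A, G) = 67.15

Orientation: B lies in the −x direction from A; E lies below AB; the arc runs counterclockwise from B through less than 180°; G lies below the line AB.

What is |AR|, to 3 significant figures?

71.8

Checks: |EB| = 13.70 ✓; |ER| = 13.70 ✓; ∠(ER, RG) = 90.00° ✓; |RG| = 26.80 ✓; |AG| = 67.15 ✓.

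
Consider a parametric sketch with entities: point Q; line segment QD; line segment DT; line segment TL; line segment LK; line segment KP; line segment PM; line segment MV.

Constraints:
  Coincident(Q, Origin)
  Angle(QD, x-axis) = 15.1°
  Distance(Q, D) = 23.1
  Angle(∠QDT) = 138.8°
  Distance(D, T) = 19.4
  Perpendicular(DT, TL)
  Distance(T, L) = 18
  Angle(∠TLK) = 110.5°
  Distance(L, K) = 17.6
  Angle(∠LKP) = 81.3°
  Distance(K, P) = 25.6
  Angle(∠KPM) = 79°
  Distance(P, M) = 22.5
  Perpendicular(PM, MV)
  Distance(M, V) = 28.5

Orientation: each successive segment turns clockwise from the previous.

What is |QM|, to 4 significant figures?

40.99

Q is at the origin; QD runs at 15.1° with length 23.1, so D = (22.30, 6.018). ∠QDT = 138.8° gives DT at -26.10° from the x-axis; with |DT| = 19.4, T = (39.72, -2.517). The perpendicularity gives TL at right angles to DT, so TL runs at -116.1°; with |TL| = 18.0, L = (31.81, -18.68). ∠TLK = 110.5° gives LK at 174.4° from the x-axis; with |LK| = 17.6, K = (14.29, -16.96). ∠LKP = 81.3° gives KP at 75.70° from the x-axis; with |KP| = 25.6, P = (20.61, 7.843). ∠KPM = 79.0° gives PM at -25.30° from the x-axis; with |PM| = 22.5, M = (40.95, -1.773). Then |QM| = |M − Q| = 40.99.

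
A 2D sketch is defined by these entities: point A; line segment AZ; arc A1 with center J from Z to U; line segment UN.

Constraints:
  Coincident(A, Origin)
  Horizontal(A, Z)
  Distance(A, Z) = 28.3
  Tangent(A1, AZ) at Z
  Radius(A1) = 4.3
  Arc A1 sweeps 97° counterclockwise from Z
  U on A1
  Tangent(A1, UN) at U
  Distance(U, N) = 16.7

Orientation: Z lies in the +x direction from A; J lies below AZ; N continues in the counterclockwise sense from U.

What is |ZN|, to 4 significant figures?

21.52

A is at the origin; A and Z share the same y with |AZ| = 28.3 and Z on the +x side, so Z = (28.30, 0.000). The tangent condition forces JZ to be normal to AZ, so J = Z + (0, -4.3) = (28.30, -4.300). On A1, Z sits at bearing 90° from J; a 97° counterclockwise sweep puts U at bearing 187°, so U = J + 4.3·(cos 187°, sin 187°) = (24.03, -4.824). A1 meets UN tangentially, so JU is at right angles to UN, so UN runs along (−sin 187°, cos 187°); with |UN| = 16.7, N = (26.07, -21.40). Then |ZN| = |N − Z| = 21.52.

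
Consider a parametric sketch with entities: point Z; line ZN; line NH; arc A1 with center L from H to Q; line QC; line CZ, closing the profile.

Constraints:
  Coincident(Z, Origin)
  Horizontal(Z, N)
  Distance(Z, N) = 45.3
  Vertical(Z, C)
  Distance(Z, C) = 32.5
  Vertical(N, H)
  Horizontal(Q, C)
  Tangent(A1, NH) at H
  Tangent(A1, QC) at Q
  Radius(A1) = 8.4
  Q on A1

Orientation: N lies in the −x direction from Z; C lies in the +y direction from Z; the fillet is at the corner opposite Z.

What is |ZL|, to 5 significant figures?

44.073

Z is at the origin; ZN is horizontal with |ZN| = 45.3 and N on the −x side, so N = (-45.300, 0.0000). ZC is vertical with |ZC| = 32.5 and C on the +y side, so C = (0.0000, 32.500). The virtual corner opposite Z is at (-45.300, 32.500). A1 meets NH tangentially, so LH is at right angles to NH and since A1 is tangent to QC there, LQ ⟂ QC, with radius 8.4, so the center L sits 8.4 in from both sides at L = (-36.900, 24.100). Then |ZL| = |L − Z| = 44.073.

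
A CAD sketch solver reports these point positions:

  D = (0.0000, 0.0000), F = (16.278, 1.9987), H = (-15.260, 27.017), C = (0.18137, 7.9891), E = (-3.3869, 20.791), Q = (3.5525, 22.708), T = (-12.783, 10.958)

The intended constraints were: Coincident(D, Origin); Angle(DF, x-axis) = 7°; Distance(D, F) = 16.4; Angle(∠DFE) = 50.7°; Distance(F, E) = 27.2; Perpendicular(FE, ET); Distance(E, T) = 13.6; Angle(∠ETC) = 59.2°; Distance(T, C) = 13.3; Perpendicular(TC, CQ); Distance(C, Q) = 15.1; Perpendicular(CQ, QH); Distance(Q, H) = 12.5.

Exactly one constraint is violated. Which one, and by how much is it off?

Distance(Q, H) = 12.5 — off by 6.80.

D = (0.00, 0.00) ✓; DF at 7.000° ✓; |DF| = 16.40 ✓; ∠DFE = 50.70° ✓; |FE| = 27.20 ✓; ∠(FE, ET) = 90.00° ✓; |ET| = 13.60 ✓; ∠ETC = 59.20° ✓; |TC| = 13.30 ✓; ∠(TC, CQ) = 90.00° ✓; |CQ| = 15.10 ✓; ∠(CQ, QH) = 90.00° ✓; |QH| = 19.30 ✗.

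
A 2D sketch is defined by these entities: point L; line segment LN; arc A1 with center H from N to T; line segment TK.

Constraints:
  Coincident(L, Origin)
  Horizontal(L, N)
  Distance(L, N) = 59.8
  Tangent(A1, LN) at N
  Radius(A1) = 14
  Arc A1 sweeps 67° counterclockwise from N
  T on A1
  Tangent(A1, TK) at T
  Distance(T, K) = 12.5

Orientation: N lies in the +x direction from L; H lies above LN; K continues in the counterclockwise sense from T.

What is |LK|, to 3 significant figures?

80.1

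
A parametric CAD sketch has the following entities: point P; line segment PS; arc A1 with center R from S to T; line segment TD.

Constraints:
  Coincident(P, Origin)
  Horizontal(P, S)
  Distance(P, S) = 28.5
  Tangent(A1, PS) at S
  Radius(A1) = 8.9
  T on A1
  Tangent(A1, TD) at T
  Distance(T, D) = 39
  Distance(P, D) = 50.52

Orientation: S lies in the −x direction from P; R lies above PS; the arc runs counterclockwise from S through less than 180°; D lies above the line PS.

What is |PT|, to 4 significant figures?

21.35

P is at the origin; P and S share the same y with |PS| = 28.5 and S on the −x side, so S = (-28.50, 0.000). The tangent condition forces RS to be normal to PS, so R = S + (0, 8.9) = (-28.50, 8.900). Since RT ⟂ TD (tangency), |RD| = √(8.9² + 39.0²) = 40.00 regardless of where T sits on A1. So D lies on both circle(P, 50.52) and circle(R, 40.00); the above-PS intersection is D = (-17.55, 47.37). T is the foot of the tangent from D: T = (-19.61, 8.429).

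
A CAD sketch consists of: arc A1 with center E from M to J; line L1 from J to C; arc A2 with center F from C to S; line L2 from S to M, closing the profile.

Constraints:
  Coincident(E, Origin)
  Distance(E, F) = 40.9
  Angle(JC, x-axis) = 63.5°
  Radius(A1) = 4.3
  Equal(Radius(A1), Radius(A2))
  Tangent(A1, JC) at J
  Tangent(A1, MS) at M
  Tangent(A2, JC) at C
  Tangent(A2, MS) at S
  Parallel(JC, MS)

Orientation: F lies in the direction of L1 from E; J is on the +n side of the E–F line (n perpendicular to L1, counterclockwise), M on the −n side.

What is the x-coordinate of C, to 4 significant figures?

14.40

The slot axis is L1's direction at 63.5°, so u = (cos 63.5°, sin 63.5°) = (0.4462, 0.8949) and n = (−sin 63.5°, cos 63.5°) = (-0.8949, 0.4462). E is at the origin and F lies 40.9 along u from E, so F = 40.9·u = (18.25, 36.60). Tangency of A1 to both parallel lines with radius 4.3 puts J and M at E ± 4.3·n: J = (-3.848, 1.919), M = (3.848, -1.919). Equal radii place C and S the same way about F: C = F + 4.3·n = (14.40, 38.52), S = F − 4.3·n = (22.10, 34.68). So C.x = 14.40.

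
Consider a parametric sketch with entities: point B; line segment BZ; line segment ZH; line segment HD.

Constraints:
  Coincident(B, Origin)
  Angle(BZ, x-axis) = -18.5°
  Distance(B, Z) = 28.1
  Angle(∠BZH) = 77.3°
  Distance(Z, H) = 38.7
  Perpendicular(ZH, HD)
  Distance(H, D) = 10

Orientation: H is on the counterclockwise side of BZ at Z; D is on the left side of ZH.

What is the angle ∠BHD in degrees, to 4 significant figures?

49.87°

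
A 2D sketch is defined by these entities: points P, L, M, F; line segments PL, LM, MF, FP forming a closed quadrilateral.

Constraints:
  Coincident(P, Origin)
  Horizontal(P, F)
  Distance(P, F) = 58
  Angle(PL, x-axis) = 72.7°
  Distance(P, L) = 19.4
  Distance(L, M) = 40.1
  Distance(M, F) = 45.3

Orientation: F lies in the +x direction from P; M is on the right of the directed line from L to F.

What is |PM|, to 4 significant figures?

26.36

Checks: |LM| = 40.10 ✓; |MF| = 45.30 ✓.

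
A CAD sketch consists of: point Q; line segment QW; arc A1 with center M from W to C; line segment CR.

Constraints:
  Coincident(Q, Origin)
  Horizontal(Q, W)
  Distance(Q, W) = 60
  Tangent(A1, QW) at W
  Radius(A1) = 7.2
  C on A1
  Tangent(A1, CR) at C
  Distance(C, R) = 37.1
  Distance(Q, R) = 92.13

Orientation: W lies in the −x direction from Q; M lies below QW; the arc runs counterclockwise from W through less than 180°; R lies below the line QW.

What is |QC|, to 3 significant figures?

66.3

Checks: Q = (0.00, 0.00) ✓; |MW| = 7.200 ✓; |MC| = 7.200 ✓; ∠(MC, CR) = 90.00° ✓; |CR| = 37.10 ✓; |QR| = 92.13 ✓.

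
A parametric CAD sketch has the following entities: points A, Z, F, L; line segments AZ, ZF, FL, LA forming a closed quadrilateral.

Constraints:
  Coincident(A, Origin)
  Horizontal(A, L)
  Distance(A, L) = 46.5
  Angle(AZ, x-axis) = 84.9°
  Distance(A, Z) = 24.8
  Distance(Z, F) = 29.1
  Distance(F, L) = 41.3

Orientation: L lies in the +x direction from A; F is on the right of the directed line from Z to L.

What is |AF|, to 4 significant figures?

6.866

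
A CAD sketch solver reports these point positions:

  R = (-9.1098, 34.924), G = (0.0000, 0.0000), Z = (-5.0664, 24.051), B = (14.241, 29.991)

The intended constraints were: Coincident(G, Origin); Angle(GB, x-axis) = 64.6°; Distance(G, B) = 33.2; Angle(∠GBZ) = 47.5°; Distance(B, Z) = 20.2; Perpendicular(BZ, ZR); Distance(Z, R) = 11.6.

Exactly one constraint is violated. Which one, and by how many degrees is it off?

Perpendicular(BZ, ZR) — off by 3.30°.

G = (0.00, 0.00) ✓; GB at 64.60° ✓; |GB| = 33.20 ✓; ∠GBZ = 47.50° ✓; |BZ| = 20.20 ✓; ∠(BZ, ZR) = 86.70° ✗; |ZR| = 11.60 ✓.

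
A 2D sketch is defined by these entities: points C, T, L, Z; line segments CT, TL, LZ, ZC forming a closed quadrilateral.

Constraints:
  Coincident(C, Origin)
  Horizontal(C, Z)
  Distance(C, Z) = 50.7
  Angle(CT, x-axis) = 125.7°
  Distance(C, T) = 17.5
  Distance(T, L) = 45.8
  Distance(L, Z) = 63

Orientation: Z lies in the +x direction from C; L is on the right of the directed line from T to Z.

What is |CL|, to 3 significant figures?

31.4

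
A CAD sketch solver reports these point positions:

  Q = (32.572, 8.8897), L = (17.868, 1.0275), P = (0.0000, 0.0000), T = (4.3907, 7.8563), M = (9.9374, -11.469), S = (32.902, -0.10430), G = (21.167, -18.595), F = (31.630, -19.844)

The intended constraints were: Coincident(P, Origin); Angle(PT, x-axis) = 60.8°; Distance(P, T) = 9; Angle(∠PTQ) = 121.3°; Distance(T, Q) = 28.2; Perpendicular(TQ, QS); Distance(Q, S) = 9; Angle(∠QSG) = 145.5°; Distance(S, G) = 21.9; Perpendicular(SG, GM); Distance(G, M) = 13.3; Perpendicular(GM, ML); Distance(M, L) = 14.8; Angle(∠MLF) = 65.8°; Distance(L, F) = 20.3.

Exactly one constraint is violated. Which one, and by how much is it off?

Distance(L, F) = 20.3 — off by 4.70.

P = (0.00, 0.00) ✓; PT at 60.80° ✓; |PT| = 9.000 ✓; ∠PTQ = 121.3° ✓; |TQ| = 28.20 ✓; ∠(TQ, QS) = 90.00° ✓; |QS| = 9.000 ✓; ∠QSG = 145.5° ✓; |SG| = 21.90 ✓; ∠(SG, GM) = 90.00° ✓; |GM| = 13.30 ✓; ∠(GM, ML) = 90.00° ✓; |ML| = 14.80 ✓; ∠MLF = 65.80° ✓; |LF| = 25.00 ✗.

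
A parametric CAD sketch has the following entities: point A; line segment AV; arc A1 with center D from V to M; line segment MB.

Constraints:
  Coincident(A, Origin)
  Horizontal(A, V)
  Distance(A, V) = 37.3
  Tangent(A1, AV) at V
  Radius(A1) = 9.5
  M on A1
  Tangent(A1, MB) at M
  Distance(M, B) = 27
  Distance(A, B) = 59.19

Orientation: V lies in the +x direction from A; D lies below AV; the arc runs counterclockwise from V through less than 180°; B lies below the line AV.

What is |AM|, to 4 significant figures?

33.56

A is at the origin; A and V share the same y with |AV| = 37.3 and V on the +x side, so V = (37.30, 0.000). A1 meets AV tangentially, so DV is at right angles to AV, so D = V + (0, -9.5) = (37.30, -9.500). Since DM ⟂ MB (tangency), |DB| = √(9.5² + 27.0²) = 28.62 regardless of where M sits on A1. So B lies on both circle(A, 59.19) and circle(D, 28.62); the below-AV intersection is B = (46.52, -36.60). M is the foot of the tangent from B: M = (29.83, -15.37).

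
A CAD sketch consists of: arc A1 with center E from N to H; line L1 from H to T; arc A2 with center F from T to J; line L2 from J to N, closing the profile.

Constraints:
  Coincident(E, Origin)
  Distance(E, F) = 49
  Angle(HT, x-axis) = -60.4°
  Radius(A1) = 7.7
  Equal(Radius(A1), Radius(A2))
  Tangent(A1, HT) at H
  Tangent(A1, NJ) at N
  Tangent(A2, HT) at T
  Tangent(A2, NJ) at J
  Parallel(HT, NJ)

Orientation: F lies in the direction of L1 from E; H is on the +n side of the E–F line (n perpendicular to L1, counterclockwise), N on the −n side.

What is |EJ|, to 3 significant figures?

49.6

Tangency of A1 to both parallel lines with radius 7.7 puts H and N at E ± 7.7·n: H = (6.70, 3.80), N = (-6.70, -3.80). Equal radii place T and J the same way about F: T = F + 7.7·n = (30.9, -38.8), J = F − 7.7·n = (17.5, -46.4). Then |EJ| = |J − E| = 49.6.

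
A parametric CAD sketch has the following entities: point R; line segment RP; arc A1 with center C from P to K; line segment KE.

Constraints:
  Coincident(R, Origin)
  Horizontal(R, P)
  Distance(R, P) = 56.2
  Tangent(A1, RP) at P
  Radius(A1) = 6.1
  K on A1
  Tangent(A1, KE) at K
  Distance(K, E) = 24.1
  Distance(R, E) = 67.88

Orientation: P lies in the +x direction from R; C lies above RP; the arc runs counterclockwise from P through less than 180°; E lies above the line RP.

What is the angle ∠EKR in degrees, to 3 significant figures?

92.0°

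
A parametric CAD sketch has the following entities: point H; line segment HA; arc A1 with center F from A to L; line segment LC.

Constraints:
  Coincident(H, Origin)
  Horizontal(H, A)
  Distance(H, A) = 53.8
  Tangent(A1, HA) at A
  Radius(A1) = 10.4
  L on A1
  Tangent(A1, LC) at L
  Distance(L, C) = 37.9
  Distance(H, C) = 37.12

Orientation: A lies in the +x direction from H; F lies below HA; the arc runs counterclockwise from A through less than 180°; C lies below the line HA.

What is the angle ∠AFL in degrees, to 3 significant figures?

47.0°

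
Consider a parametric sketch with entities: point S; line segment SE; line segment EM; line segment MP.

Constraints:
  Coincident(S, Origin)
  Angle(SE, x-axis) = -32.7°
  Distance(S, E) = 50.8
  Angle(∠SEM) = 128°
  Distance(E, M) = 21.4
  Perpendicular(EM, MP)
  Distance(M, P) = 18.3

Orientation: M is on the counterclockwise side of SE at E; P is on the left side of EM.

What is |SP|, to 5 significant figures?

56.982

S is at the origin; SE runs at -32.7° with length 50.8, so E = 50.8·(cos -32.7°, sin -32.7°) = (42.749, -27.444). ∠SEM = 128.0°, so EM runs at -32.7° + (180° − 128.0°) = 19.300° from the x-axis; with |EM| = 21.4, M = E + 21.4·(cos 19.300°, sin 19.300°) = (62.946, -20.371). EM ⟂ MP; with |MP| = 18.3 on the left of EM, P = M + 18.3·(-0.33051, 0.94380) = (56.898, -3.0996). Then |SP| = |P − S| = 56.982.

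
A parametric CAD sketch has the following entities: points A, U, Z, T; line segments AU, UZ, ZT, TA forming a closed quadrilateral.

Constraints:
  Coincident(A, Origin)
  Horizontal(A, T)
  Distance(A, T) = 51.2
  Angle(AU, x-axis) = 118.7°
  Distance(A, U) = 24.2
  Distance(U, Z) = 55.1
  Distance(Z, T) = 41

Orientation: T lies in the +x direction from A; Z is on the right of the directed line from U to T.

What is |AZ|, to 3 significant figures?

31.0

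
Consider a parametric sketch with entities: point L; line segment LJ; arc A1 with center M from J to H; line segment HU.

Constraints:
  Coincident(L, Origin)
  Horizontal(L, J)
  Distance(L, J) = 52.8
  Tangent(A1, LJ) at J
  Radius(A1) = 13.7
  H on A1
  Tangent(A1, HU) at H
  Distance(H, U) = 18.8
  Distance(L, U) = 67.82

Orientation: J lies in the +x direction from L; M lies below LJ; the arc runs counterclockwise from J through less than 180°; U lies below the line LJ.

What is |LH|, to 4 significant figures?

49.46

L is at the origin; L and J share the same y with |LJ| = 52.8 and J on the +x side, so J = (52.80, 0.000). Tangency of A1 to LJ means the radius MJ is perpendicular to LJ, so M = J + (0, -13.7) = (52.80, -13.70). Since MH ⟂ HU (tangency), |MU| = √(13.7² + 18.8²) = 23.26 regardless of where H sits on A1. So U lies on both circle(L, 67.82) and circle(M, 23.26); the below-LJ intersection is U = (57.12, -36.56). H is the foot of the tangent from U: H = (43.42, -23.69).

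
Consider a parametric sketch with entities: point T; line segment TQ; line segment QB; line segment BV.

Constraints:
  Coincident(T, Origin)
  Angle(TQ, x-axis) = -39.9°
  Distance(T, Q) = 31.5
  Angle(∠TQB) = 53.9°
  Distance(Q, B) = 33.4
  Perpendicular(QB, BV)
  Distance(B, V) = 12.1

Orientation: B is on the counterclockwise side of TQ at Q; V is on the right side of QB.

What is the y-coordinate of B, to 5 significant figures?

13.121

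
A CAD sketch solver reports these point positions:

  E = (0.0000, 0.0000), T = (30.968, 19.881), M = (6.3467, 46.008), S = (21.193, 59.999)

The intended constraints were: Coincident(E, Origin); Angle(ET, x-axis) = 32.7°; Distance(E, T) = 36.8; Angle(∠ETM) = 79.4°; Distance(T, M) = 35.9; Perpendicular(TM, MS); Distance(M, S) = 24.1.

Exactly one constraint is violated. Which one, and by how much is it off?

Distance(M, S) = 24.1 — off by 3.70.

E = (0.00, 0.00) ✓; ET at 32.70° ✓; |ET| = 36.80 ✓; ∠ETM = 79.40° ✓; |TM| = 35.90 ✓; ∠(TM, MS) = 90.00° ✓; |MS| = 20.40 ✗.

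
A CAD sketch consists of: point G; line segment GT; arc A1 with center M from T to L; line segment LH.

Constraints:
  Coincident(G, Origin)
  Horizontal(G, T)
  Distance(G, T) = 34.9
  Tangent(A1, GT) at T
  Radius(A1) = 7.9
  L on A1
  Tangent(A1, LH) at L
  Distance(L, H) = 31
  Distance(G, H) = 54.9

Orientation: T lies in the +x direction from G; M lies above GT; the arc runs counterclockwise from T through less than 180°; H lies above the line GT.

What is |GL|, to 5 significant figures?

43.669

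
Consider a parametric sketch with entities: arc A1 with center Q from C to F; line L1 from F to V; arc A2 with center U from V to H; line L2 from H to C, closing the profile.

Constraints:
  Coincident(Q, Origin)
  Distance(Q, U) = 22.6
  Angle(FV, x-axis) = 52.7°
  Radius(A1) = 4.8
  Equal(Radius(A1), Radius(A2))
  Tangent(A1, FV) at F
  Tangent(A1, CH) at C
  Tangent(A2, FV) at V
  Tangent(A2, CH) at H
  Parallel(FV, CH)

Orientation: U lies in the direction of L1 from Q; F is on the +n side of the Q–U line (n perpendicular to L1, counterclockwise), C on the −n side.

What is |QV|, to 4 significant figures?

23.10

Tangency of A1 to both parallel lines with radius 4.8 puts F and C at Q ± 4.8·n: F = (-3.818, 2.909), C = (3.818, -2.909). Equal radii place V and H the same way about U: V = U + 4.8·n = (9.877, 20.89), H = U − 4.8·n = (17.51, 15.07). Then |QV| = |V − Q| = 23.10.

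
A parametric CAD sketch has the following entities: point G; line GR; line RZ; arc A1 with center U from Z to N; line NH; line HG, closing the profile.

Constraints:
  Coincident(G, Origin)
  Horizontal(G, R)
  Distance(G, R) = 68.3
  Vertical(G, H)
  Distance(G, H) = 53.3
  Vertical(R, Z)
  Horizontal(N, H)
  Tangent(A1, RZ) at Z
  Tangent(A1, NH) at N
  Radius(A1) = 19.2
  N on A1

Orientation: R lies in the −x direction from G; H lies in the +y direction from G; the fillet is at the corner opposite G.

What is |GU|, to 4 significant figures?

59.78

G is at the origin; GR is horizontal with |GR| = 68.3 and R on the −x side, so R = (-68.30, 0.000). GH is vertical with |GH| = 53.3 and H on the +y side, so H = (0.000, 53.30). The virtual corner opposite G is at (-68.30, 53.30). Since A1 is tangent to RZ there, UZ ⟂ RZ and A1 meets NH tangentially, so UN is at right angles to NH, with radius 19.2, so the center U sits 19.2 in from both sides at U = (-49.10, 34.10). Then |GU| = |U − G| = 59.78.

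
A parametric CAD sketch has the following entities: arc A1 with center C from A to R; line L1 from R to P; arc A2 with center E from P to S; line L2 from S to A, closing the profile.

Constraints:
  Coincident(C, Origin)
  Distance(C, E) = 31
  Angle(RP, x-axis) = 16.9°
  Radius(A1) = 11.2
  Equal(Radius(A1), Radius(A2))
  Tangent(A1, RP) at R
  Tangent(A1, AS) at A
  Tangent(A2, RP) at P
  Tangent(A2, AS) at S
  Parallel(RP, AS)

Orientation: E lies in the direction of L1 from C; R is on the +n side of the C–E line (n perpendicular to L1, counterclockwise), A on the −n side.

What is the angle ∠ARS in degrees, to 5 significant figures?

54.149°

Tangency of A1 to both parallel lines with radius 11.2 puts R and A at C ± 11.2·n: R = (-3.2559, 10.716), A = (3.2559, -10.716). Equal radii place P and S the same way about E: P = E + 11.2·n = (26.405, 19.728), S = E − 11.2·n = (32.917, -1.7045). Then cos ∠ARS = RA·RS / (|RA||RS|), giving 54.149°.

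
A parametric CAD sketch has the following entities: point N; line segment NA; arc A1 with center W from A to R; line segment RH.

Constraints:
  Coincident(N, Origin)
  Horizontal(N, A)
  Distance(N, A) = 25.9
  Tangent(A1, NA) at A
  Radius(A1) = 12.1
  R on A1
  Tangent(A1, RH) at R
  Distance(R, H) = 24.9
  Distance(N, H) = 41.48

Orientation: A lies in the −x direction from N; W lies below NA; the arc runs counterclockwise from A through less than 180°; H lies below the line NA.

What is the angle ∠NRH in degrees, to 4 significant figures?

75.24°

Checks: N.y = 0.00, A.y = 0.00 ✓; |WA| = 12.10 ✓; |WR| = 12.10 ✓; ∠(WR, RH) = 90.00° ✓; |RH| = 24.90 ✓; |NH| = 41.48 ✓.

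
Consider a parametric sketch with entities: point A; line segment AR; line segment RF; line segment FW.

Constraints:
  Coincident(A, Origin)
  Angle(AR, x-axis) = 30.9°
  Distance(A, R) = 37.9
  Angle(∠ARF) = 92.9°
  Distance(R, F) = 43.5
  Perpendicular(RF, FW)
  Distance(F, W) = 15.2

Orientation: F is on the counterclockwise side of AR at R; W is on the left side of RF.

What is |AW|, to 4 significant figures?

50.75

∠ARF = 92.9°, so RF runs at 30.9° + (180° − 92.9°) = 118.0° from the x-axis; with |RF| = 43.5, F = R + 43.5·(cos 118.0°, sin 118.0°) = (12.10, 57.87). The perpendicularity gives FW at right angles to RF; with |FW| = 15.2 on the left of RF, W = F + 15.2·(-0.8829, -0.4695) = (-1.322, 50.74). Then |AW| = |W − A| = 50.75.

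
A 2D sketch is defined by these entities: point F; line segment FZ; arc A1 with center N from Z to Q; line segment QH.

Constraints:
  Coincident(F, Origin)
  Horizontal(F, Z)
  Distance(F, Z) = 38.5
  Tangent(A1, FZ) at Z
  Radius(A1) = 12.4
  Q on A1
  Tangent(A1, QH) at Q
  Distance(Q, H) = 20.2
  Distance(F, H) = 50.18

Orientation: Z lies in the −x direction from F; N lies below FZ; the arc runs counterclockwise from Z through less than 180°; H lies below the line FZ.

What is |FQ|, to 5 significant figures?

52.156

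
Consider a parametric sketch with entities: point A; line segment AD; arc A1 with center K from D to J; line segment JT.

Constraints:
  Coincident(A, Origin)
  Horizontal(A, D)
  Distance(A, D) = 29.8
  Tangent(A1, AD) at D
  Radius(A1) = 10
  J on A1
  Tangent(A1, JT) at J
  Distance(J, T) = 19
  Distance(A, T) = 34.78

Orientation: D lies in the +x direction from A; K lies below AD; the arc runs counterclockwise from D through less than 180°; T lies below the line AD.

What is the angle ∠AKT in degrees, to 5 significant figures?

79.784°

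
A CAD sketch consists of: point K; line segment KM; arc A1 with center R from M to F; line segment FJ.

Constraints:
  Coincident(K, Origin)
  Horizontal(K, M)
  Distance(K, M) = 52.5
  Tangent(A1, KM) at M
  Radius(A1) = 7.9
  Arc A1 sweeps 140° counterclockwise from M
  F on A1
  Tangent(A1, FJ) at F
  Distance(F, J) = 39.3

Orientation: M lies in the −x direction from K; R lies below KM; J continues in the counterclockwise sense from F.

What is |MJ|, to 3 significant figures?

46.5

K is at the origin; K and M share the same y with |KM| = 52.5 and M on the −x side, so M = (-52.5, 0.00). The tangent condition forces RM to be normal to KM, so R = M + (0, -7.9) = (-52.5, -7.90). On A1, M sits at bearing 90° from R; a 140° counterclockwise sweep puts F at bearing 230°, so F = R + 7.9·(cos 230°, sin 230°) = (-57.6, -14.0). Since A1 is tangent to FJ there, RF ⟂ FJ, so FJ runs along (−sin 230°, cos 230°); with |FJ| = 39.3, J = (-27.5, -39.2). Then |MJ| = |J − M| = 46.5.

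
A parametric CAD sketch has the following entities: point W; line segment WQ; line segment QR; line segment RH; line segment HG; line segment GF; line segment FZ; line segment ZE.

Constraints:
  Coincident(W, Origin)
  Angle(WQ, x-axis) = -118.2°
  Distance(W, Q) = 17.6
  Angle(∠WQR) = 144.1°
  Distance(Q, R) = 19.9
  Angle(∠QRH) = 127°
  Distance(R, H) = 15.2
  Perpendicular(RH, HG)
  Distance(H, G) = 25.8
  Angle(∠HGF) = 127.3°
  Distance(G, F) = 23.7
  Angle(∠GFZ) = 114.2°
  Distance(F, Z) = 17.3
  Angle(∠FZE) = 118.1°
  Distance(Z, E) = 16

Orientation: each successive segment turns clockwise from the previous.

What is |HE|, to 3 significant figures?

37.5

W is at the origin; WQ runs at -118.2° with length 17.6, so Q = (-8.32, -15.5). ∠WQR = 144.1° gives QR at -154° from the x-axis; with |QR| = 19.9, R = (-26.2, -24.2). ∠QRH = 127.0° gives RH at 153° from the x-axis; with |RH| = 15.2, H = (-39.7, -17.3). The perpendicularity gives HG at right angles to RH, so HG runs at 62.9°; with |HG| = 25.8, G = (-28.0, 5.69). ∠HGF = 127.3° gives GF at 10.2° from the x-axis; with |GF| = 23.7, F = (-4.67, 9.89). ∠GFZ = 114.2° gives FZ at -55.6° from the x-axis; with |FZ| = 17.3, Z = (5.10, -4.39). ∠FZE = 118.1° gives ZE at -118° from the x-axis; with |ZE| = 16.0, E = (-2.28, -18.6). Then |HE| = |E − H| = 37.5.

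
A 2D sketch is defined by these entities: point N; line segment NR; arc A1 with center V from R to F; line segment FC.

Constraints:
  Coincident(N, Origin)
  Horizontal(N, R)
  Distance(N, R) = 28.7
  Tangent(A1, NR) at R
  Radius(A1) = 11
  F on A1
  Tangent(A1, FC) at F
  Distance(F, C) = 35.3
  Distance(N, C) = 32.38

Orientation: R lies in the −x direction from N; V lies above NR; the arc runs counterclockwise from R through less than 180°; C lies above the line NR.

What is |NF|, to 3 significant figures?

20.4

Checks: N = (0.00, 0.00) ✓; |VF| = 11.00 ✓; ∠(VF, FC) = 90.00° ✓; |FC| = 35.30 ✓; |NC| = 32.38 ✓.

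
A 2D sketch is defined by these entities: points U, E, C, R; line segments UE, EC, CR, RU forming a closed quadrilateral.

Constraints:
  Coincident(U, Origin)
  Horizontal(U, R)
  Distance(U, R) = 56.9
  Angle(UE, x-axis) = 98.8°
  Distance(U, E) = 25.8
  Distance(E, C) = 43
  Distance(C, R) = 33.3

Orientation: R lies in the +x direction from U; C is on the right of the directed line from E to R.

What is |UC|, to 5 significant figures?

25.284

U is at the origin; UR is horizontal with |UR| = 56.9 and R in +x, so R = (56.9, 0). UE runs at 98.8° with |UE| = 25.8, so E = (-3.9470, 25.496). C is determined by |EC| = 43.0 and |CR| = 33.3 together: it lies at the intersection of circle(E, 43.0) and circle(R, 33.3). With |ER| = 65.973, the foot of the radical line on ER is 38.596 from E and the perpendicular offset is √(43.0² − 38.596²) = 18.957. Taking the right-of-ER solution: C = (24.324, -6.9039).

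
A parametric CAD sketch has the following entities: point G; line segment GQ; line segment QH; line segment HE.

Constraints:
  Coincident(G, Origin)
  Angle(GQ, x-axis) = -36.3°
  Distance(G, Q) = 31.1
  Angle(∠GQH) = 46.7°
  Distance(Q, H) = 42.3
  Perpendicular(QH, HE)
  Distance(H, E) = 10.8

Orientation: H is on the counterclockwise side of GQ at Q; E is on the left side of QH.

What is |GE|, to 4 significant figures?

24.08

∠GQH = 46.7°, so QH runs at -36.3° + (180° − 46.7°) = 97.00° from the x-axis; with |QH| = 42.3, H = Q + 42.3·(cos 97.00°, sin 97.00°) = (19.91, 23.57). QH is perpendicular to HE; with |HE| = 10.8 on the left of QH, E = H + 10.8·(-0.9925, -0.1219) = (9.190, 22.26). Then |GE| = |E − G| = 24.08.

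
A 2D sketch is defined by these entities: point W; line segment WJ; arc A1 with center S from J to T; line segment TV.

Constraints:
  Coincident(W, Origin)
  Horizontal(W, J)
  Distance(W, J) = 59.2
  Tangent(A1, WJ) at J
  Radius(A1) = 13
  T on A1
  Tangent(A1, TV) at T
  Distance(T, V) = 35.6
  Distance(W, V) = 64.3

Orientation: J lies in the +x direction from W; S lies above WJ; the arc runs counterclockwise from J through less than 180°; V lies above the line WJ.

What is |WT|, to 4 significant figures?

71.93

Checks: ∠(SJ, JW) = 90.00° ✓; |ST| = 13.00 ✓; ∠(ST, TV) = 90.00° ✓; |TV| = 35.60 ✓; |WV| = 64.30 ✓.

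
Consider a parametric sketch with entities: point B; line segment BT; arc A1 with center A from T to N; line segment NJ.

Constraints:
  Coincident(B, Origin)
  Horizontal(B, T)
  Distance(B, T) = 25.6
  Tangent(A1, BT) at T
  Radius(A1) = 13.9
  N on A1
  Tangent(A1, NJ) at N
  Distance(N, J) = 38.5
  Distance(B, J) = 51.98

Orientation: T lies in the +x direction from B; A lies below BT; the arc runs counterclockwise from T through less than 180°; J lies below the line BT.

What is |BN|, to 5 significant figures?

17.399

Checks: |AN| = 13.90 ✓; ∠(AN, NJ) = 90.00° ✓; |NJ| = 38.50 ✓; |BJ| = 51.98 ✓.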